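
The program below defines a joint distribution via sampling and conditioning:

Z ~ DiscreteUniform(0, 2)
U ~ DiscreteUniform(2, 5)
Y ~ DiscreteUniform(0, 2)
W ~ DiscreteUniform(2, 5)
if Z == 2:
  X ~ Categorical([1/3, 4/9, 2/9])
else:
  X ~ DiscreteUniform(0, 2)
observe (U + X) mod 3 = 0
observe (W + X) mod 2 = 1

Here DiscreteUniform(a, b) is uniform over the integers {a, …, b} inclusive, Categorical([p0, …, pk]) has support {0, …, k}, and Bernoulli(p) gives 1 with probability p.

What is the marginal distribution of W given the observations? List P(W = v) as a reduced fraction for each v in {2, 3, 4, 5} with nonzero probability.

P(W=2) = 10/37, P(W=3) = 17/74, P(W=4) = 10/37, P(W=5) = 17/74

Enumerate traces; 72 have nonzero weight after conditioning:
  (Z=0, U=2, Y=0, W=2, X=1) weight 1/432
  (Z=0, U=2, Y=0, W=4, X=1) weight 1/432
  (Z=0, U=2, Y=1, W=2, X=1) weight 1/432
  (Z=0, U=2, Y=1, W=4, X=1) weight 1/432
  (Z=0, U=2, Y=2, W=2, X=1) weight 1/432
  (Z=0, U=2, Y=2, W=4, X=1) weight 1/432
  (Z=0, U=3, Y=0, W=3, X=0) weight 1/432
  (Z=0, U=3, Y=0, W=5, X=0) weight 1/432
  … 64 more
Group by W:
  weight(W=2) = 5/108
  weight(W=3) = 17/432
  weight(W=4) = 5/108
  weight(W=5) = 17/432
Total weight = 5/108 + 17/432 + 5/108 + 17/432 = 37/216
P(W=2 | obs) = 5/108 / 37/216 = 10/37
P(W=3 | obs) = 17/432 / 37/216 = 17/74
P(W=4 | obs) = 5/108 / 37/216 = 10/37
P(W=5 | obs) = 17/432 / 37/216 = 17/74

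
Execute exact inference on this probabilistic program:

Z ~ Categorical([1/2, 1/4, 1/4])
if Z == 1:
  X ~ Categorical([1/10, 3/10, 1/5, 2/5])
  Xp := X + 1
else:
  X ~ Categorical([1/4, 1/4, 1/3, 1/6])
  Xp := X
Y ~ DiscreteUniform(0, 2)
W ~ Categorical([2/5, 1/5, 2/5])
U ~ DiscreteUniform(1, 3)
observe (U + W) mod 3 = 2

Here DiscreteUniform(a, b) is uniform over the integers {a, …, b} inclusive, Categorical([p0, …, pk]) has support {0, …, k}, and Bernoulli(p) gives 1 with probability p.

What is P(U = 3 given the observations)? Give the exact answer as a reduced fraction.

P(U = 3 | obs) = 2/5

Enumerate traces; 108 have nonzero weight after conditioning:
  (Z=0, X=0, Y=0, W=0, U=2) weight 1/180
  (Z=0, X=0, Y=0, W=1, U=1) weight 1/360
  (Z=0, X=0, Y=0, W=2, U=3) weight 1/180
  (Z=0, X=0, Y=1, W=0, U=2) weight 1/180
  (Z=0, X=0, Y=1, W=1, U=1) weight 1/360
  (Z=0, X=0, Y=1, W=2, U=3) weight 1/180
  (Z=0, X=0, Y=2, W=0, U=2) weight 1/180
  (Z=0, X=0, Y=2, W=1, U=1) weight 1/360
  … 100 more
Group by U:
  weight(U=1) = 1/15
  weight(U=2) = 2/15
  weight(U=3) = 2/15
Total weight = 1/15 + 2/15 + 2/15 = 1/3
P(U=1 | obs) = 1/15 / 1/3 = 1/5
P(U=2 | obs) = 2/15 / 1/3 = 2/5
P(U=3 | obs) = 2/15 / 1/3 = 2/5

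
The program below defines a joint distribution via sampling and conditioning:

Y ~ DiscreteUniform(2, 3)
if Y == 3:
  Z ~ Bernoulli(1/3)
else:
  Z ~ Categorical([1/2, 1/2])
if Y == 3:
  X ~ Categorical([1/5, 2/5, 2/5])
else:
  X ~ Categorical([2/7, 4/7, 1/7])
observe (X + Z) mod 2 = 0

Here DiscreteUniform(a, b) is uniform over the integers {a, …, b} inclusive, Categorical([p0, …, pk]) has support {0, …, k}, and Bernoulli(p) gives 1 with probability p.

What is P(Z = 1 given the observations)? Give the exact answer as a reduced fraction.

Enumerate traces; 6 have nonzero weight after conditioning:
  (Y=2, Z=0, X=0) weight 1/14
  (Y=2, Z=0, X=2) weight 1/28
  (Y=2, Z=1, X=1) weight 1/7
  (Y=3, Z=0, X=0) weight 1/15
  (Y=3, Z=0, X=2) weight 2/15
  (Y=3, Z=1, X=1) weight 1/15
Group by Z:
  weight(Z=0) = 43/140
  weight(Z=1) = 22/105
Total weight = 43/140 + 22/105 = 31/60
P(Z=0 | obs) = 43/140 / 31/60 = 129/217
P(Z=1 | obs) = 22/105 / 31/60 = 88/217

P(Z = 1 | obs) = 88/217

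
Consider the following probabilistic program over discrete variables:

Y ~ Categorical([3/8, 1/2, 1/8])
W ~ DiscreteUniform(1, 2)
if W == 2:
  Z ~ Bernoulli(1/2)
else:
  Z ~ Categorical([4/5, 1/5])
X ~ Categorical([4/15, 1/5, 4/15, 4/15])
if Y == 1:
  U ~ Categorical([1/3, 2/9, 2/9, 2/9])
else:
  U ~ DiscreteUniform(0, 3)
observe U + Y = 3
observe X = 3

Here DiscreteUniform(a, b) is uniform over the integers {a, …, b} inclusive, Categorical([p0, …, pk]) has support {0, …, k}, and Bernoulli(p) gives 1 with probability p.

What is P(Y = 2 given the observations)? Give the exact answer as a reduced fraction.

P(Y = 2 | obs) = 9/68

Enumerate traces; 12 have nonzero weight after conditioning:
  (Y=0, W=1, Z=0, X=3, U=3) weight 1/100
  (Y=0, W=1, Z=1, X=3, U=3) weight 1/400
  (Y=0, W=2, Z=0, X=3, U=3) weight 1/160
  (Y=0, W=2, Z=1, X=3, U=3) weight 1/160
  (Y=1, W=1, Z=0, X=3, U=2) weight 8/675
  (Y=1, W=1, Z=1, X=3, U=2) weight 2/675
  (Y=1, W=2, Z=0, X=3, U=2) weight 1/135
  (Y=1, W=2, Z=1, X=3, U=2) weight 1/135
  (Y=2, W=1, Z=0, X=3, U=1) weight 1/300
  … 3 more
Group by Y:
  weight(Y=0) = 1/40
  weight(Y=1) = 4/135
  weight(Y=2) = 1/120
Total weight = 1/40 + 4/135 + 1/120 = 17/270
P(Y=0 | obs) = 1/40 / 17/270 = 27/68
P(Y=1 | obs) = 4/135 / 17/270 = 8/17
P(Y=2 | obs) = 1/120 / 17/270 = 9/68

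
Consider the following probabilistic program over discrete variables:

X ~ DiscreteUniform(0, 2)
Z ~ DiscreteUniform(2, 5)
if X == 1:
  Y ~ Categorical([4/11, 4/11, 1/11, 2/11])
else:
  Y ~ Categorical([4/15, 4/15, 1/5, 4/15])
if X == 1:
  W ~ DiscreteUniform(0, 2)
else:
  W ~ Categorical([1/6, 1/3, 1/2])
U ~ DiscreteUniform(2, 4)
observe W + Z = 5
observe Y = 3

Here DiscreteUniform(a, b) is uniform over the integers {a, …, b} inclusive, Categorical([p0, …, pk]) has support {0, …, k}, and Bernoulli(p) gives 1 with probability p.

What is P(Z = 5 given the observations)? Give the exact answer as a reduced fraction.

P(Z = 5 | obs) = 37/177

Enumerate traces; 27 have nonzero weight after conditioning:
  (X=0, Z=3, Y=3, W=2, U=2) weight 1/270
  (X=0, Z=3, Y=3, W=2, U=3) weight 1/270
  (X=0, Z=3, Y=3, W=2, U=4) weight 1/270
  (X=0, Z=4, Y=3, W=1, U=2) weight 1/405
  (X=0, Z=4, Y=3, W=1, U=3) weight 1/405
  (X=0, Z=4, Y=3, W=1, U=4) weight 1/405
  (X=0, Z=5, Y=3, W=0, U=2) weight 1/810
  (X=0, Z=5, Y=3, W=0, U=3) weight 1/810
  … 19 more
Group by Z:
  weight(Z=3) = 3/110
  weight(Z=4) = 59/2970
  weight(Z=5) = 37/2970
Total weight = 3/110 + 59/2970 + 37/2970 = 59/990
P(Z=3 | obs) = 3/110 / 59/990 = 27/59
P(Z=4 | obs) = 59/2970 / 59/990 = 1/3
P(Z=5 | obs) = 37/2970 / 59/990 = 37/177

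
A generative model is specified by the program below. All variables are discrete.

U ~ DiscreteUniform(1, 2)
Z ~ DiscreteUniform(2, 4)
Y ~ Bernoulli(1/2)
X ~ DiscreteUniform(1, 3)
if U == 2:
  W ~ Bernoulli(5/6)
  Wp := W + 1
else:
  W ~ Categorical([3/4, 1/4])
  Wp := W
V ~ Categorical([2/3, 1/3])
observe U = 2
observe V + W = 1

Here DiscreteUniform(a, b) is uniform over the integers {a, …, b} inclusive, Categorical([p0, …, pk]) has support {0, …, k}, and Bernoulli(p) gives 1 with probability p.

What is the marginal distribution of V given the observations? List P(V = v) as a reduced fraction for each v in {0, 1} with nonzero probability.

Enumerate traces; 36 have nonzero weight after conditioning:
  (U=2, Z=2, Y=0, X=1, W=0, V=1) weight 1/648
  (U=2, Z=2, Y=0, X=1, W=1, V=0) weight 5/324
  (U=2, Z=2, Y=0, X=2, W=0, V=1) weight 1/648
  (U=2, Z=2, Y=0, X=2, W=1, V=0) weight 5/324
  (U=2, Z=2, Y=0, X=3, W=0, V=1) weight 1/648
  (U=2, Z=2, Y=0, X=3, W=1, V=0) weight 5/324
  (U=2, Z=2, Y=1, X=1, W=0, V=1) weight 1/648
  (U=2, Z=2, Y=1, X=1, W=1, V=0) weight 5/324
  … 28 more
Group by V:
  weight(V=0) = 5/18
  weight(V=1) = 1/36
Total weight = 5/18 + 1/36 = 11/36
P(V=0 | obs) = 5/18 / 11/36 = 10/11
P(V=1 | obs) = 1/36 / 11/36 = 1/11

P(V=0) = 10/11, P(V=1) = 1/11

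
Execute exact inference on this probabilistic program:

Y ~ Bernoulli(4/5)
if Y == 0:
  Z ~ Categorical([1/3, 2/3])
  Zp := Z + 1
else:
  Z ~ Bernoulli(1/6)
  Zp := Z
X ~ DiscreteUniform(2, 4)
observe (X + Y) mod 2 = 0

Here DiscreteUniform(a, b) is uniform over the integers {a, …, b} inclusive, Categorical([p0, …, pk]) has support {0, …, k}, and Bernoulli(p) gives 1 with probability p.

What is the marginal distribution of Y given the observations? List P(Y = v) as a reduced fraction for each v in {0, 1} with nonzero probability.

Enumerate traces; 6 have nonzero weight after conditioning:
  (Y=0, Z=0, X=2) weight 1/45
  (Y=0, Z=0, X=4) weight 1/45
  (Y=0, Z=1, X=2) weight 2/45
  (Y=0, Z=1, X=4) weight 2/45
  (Y=1, Z=0, X=3) weight 2/9
  (Y=1, Z=1, X=3) weight 2/45
Group by Y:
  weight(Y=0) = 2/15
  weight(Y=1) = 4/15
Total weight = 2/15 + 4/15 = 2/5
P(Y=0 | obs) = 2/15 / 2/5 = 1/3
P(Y=1 | obs) = 4/15 / 2/5 = 2/3

P(Y=0) = 1/3, P(Y=1) = 2/3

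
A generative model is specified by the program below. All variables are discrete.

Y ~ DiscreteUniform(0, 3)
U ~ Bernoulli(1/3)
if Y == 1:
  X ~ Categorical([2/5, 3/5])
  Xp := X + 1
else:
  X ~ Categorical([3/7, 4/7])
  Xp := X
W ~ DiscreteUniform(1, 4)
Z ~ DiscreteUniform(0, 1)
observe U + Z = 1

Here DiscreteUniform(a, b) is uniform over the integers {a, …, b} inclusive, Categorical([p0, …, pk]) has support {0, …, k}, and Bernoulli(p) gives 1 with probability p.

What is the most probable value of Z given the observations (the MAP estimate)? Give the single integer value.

Enumerate traces; 64 have nonzero weight after conditioning:
  (Y=0, U=0, X=0, W=1, Z=1) weight 1/112
  (Y=0, U=0, X=0, W=2, Z=1) weight 1/112
  (Y=0, U=0, X=0, W=3, Z=1) weight 1/112
  (Y=0, U=0, X=0, W=4, Z=1) weight 1/112
  (Y=0, U=0, X=1, W=1, Z=1) weight 1/84
  (Y=0, U=0, X=1, W=2, Z=1) weight 1/84
  (Y=0, U=0, X=1, W=3, Z=1) weight 1/84
  (Y=0, U=0, X=1, W=4, Z=1) weight 1/84
  (Y=0, U=1, X=0, W=1, Z=0) weight 1/224
  … 55 more
Group by Z:
  weight(Z=0) = 1/6
  weight(Z=1) = 1/3
Total weight = 1/6 + 1/3 = 1/2
P(Z=0 | obs) = 1/6 / 1/2 = 1/3
P(Z=1 | obs) = 1/3 / 1/2 = 2/3
argmax = 1

argmax_v P(Z = v | obs) = 1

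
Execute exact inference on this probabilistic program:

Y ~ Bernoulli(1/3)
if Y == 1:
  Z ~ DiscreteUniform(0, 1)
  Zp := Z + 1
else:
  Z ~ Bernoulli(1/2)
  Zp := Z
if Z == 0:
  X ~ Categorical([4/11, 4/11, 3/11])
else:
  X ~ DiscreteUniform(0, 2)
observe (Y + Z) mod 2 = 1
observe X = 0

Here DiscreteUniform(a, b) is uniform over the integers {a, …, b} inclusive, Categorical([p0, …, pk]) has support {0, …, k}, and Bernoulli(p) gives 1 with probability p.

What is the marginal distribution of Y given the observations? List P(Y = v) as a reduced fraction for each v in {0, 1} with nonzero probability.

P(Y=0) = 11/17, P(Y=1) = 6/17

Enumerate traces; 2 have nonzero weight after conditioning:
  (Y=0, Z=1, X=0) weight 1/9
  (Y=1, Z=0, X=0) weight 2/33
Group by Y:
  weight(Y=0) = 1/9
  weight(Y=1) = 2/33
Total weight = 1/9 + 2/33 = 17/99
P(Y=0 | obs) = 1/9 / 17/99 = 11/17
P(Y=1 | obs) = 2/33 / 17/99 = 6/17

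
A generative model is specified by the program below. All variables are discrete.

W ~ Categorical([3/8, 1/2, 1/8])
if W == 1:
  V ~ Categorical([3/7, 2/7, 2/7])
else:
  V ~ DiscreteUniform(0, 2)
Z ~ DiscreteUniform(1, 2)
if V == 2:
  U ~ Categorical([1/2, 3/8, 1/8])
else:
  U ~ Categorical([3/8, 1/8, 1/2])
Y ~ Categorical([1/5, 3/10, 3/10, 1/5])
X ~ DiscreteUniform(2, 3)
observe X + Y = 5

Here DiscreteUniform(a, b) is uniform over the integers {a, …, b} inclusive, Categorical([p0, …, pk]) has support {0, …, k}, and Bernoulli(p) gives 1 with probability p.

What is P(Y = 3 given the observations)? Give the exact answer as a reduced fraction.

P(Y = 3 | obs) = 2/5

Enumerate traces; 108 have nonzero weight after conditioning:
  (W=0, V=0, Z=1, U=0, Y=2, X=3) weight 9/2560
  (W=0, V=0, Z=1, U=0, Y=3, X=2) weight 3/1280
  (W=0, V=0, Z=1, U=1, Y=2, X=3) weight 3/2560
  (W=0, V=0, Z=1, U=1, Y=3, X=2) weight 1/1280
  (W=0, V=0, Z=1, U=2, Y=2, X=3) weight 3/640
  (W=0, V=0, Z=1, U=2, Y=3, X=2) weight 1/320
  (W=0, V=0, Z=2, U=0, Y=2, X=3) weight 9/2560
  (W=0, V=0, Z=2, U=0, Y=3, X=2) weight 3/1280
  … 100 more
Group by Y:
  weight(Y=2) = 3/20
  weight(Y=3) = 1/10
Total weight = 3/20 + 1/10 = 1/4
P(Y=2 | obs) = 3/20 / 1/4 = 3/5
P(Y=3 | obs) = 1/10 / 1/4 = 2/5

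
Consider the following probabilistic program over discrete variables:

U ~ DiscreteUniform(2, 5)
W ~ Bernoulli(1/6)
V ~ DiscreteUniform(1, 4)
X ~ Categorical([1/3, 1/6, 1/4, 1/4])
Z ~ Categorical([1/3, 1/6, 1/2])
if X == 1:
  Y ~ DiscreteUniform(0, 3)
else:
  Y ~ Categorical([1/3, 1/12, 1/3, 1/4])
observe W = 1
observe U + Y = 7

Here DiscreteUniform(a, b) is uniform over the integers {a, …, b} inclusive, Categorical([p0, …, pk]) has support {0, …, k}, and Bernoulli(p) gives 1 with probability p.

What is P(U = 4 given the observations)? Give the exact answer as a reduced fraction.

Enumerate traces; 96 have nonzero weight after conditioning:
  (U=4, W=1, V=1, X=0, Z=0, Y=3) weight 1/3456
  (U=4, W=1, V=1, X=0, Z=1, Y=3) weight 1/6912
  (U=4, W=1, V=1, X=0, Z=2, Y=3) weight 1/2304
  (U=4, W=1, V=1, X=1, Z=0, Y=3) weight 1/6912
  (U=4, W=1, V=1, X=1, Z=1, Y=3) weight 1/13824
  (U=4, W=1, V=1, X=1, Z=2, Y=3) weight 1/4608
  (U=4, W=1, V=1, X=2, Z=0, Y=3) weight 1/4608
  (U=4, W=1, V=1, X=2, Z=1, Y=3) weight 1/9216
  (U=5, W=1, V=1, X=0, Z=0, Y=2) weight 1/2592
  … 87 more
Group by U:
  weight(U=4) = 1/96
  weight(U=5) = 23/1728
Total weight = 1/96 + 23/1728 = 41/1728
P(U=4 | obs) = 1/96 / 41/1728 = 18/41
P(U=5 | obs) = 23/1728 / 41/1728 = 23/41

P(U = 4 | obs) = 18/41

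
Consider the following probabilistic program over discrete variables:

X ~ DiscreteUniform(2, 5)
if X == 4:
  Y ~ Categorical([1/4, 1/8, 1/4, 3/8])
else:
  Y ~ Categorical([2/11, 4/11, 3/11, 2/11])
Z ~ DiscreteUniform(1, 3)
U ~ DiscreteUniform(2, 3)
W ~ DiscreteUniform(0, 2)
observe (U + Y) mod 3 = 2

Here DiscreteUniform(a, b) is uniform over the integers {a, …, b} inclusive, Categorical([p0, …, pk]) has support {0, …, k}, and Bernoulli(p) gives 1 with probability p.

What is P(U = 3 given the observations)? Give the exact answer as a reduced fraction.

P(U = 3 | obs) = 94/245

Enumerate traces; 108 have nonzero weight after conditioning:
  (X=2, Y=0, Z=1, U=2, W=0) weight 1/396
  (X=2, Y=0, Z=1, U=2, W=1) weight 1/396
  (X=2, Y=0, Z=1, U=2, W=2) weight 1/396
  (X=2, Y=0, Z=2, U=2, W=0) weight 1/396
  (X=2, Y=0, Z=2, U=2, W=1) weight 1/396
  (X=2, Y=0, Z=2, U=2, W=2) weight 1/396
  (X=2, Y=0, Z=3, U=2, W=0) weight 1/396
  (X=2, Y=0, Z=3, U=2, W=1) weight 1/396
  (X=2, Y=2, Z=1, U=3, W=0) weight 1/264
  … 99 more
Group by U:
  weight(U=2) = 151/704
  weight(U=3) = 47/352
Total weight = 151/704 + 47/352 = 245/704
P(U=2 | obs) = 151/704 / 245/704 = 151/245
P(U=3 | obs) = 47/352 / 245/704 = 94/245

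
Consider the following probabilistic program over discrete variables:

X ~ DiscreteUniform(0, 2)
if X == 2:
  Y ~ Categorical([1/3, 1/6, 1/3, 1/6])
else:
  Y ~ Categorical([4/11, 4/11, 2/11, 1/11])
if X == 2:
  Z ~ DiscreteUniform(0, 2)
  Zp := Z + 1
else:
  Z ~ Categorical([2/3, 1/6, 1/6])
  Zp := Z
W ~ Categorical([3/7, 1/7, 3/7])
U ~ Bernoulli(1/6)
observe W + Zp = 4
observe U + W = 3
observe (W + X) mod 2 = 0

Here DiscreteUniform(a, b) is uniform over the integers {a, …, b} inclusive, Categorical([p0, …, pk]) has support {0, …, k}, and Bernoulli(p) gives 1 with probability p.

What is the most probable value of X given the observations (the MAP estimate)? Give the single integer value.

argmax_v P(X = v | obs) = 2

Enumerate traces; 8 have nonzero weight after conditioning:
  (X=0, Y=0, Z=2, W=2, U=1) weight 1/693
  (X=0, Y=1, Z=2, W=2, U=1) weight 1/693
  (X=0, Y=2, Z=2, W=2, U=1) weight 1/1386
  (X=0, Y=3, Z=2, W=2, U=1) weight 1/2772
  (X=2, Y=0, Z=1, W=2, U=1) weight 1/378
  (X=2, Y=1, Z=1, W=2, U=1) weight 1/756
  (X=2, Y=2, Z=1, W=2, U=1) weight 1/378
  (X=2, Y=3, Z=1, W=2, U=1) weight 1/756
Group by X:
  weight(X=0) = 1/252
  weight(X=2) = 1/126
Total weight = 1/252 + 1/126 = 1/84
P(X=0 | obs) = 1/252 / 1/84 = 1/3
P(X=2 | obs) = 1/126 / 1/84 = 2/3
argmax = 2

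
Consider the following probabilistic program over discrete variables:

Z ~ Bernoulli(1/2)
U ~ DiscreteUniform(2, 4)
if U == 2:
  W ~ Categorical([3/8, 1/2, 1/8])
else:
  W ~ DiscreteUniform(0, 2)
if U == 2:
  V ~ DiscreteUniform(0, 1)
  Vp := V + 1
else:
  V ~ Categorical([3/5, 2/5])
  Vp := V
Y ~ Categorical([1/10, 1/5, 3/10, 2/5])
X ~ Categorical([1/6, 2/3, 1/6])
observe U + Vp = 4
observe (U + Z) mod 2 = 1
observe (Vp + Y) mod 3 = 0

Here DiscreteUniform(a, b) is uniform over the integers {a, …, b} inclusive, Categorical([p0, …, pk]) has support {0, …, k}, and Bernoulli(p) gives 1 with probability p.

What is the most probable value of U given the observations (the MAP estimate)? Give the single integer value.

Enumerate traces; 36 have nonzero weight after conditioning:
  (Z=0, U=3, W=0, V=1, Y=2, X=0) weight 1/900
  (Z=0, U=3, W=0, V=1, Y=2, X=1) weight 1/225
  (Z=0, U=3, W=0, V=1, Y=2, X=2) weight 1/900
  (Z=0, U=3, W=1, V=1, Y=2, X=0) weight 1/900
  (Z=0, U=3, W=1, V=1, Y=2, X=1) weight 1/225
  (Z=0, U=3, W=1, V=1, Y=2, X=2) weight 1/900
  (Z=0, U=3, W=2, V=1, Y=2, X=0) weight 1/900
  (Z=0, U=3, W=2, V=1, Y=2, X=1) weight 1/225
  (Z=1, U=2, W=0, V=1, Y=1, X=0) weight 1/960
  (Z=1, U=4, W=0, V=0, Y=0, X=0) weight 1/1800
  … 26 more
Group by U:
  weight(U=2) = 1/60
  weight(U=3) = 1/50
  weight(U=4) = 1/20
Total weight = 1/60 + 1/50 + 1/20 = 13/150
P(U=2 | obs) = 1/60 / 13/150 = 5/26
P(U=3 | obs) = 1/50 / 13/150 = 3/13
P(U=4 | obs) = 1/20 / 13/150 = 15/26
argmax = 4

argmax_v P(U = v | obs) = 4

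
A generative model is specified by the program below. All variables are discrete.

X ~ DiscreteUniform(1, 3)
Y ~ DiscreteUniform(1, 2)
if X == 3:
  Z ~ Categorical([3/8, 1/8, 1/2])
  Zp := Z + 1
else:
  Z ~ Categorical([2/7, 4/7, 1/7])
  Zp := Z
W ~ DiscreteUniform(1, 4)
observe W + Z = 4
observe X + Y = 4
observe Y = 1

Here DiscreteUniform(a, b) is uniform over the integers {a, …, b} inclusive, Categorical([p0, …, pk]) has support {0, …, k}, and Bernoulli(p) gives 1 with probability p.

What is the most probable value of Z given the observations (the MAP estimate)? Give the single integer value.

argmax_v P(Z = v | obs) = 2

Enumerate traces; 3 have nonzero weight after conditioning:
  (X=3, Y=1, Z=0, W=4) weight 1/64
  (X=3, Y=1, Z=1, W=3) weight 1/192
  (X=3, Y=1, Z=2, W=2) weight 1/48
Group by Z:
  weight(Z=0) = 1/64
  weight(Z=1) = 1/192
  weight(Z=2) = 1/48
Total weight = 1/64 + 1/192 + 1/48 = 1/24
P(Z=0 | obs) = 1/64 / 1/24 = 3/8
P(Z=1 | obs) = 1/192 / 1/24 = 1/8
P(Z=2 | obs) = 1/48 / 1/24 = 1/2
argmax = 2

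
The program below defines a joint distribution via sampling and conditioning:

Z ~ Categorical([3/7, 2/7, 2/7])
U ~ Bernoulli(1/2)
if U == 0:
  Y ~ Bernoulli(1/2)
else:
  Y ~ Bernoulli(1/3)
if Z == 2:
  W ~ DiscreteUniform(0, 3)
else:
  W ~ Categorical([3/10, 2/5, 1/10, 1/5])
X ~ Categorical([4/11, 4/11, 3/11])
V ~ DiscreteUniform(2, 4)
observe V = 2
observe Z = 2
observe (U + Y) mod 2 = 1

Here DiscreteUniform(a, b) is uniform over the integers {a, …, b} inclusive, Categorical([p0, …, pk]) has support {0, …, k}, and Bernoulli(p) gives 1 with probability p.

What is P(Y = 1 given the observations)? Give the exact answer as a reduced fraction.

P(Y = 1 | obs) = 3/7

Enumerate traces; 24 have nonzero weight after conditioning:
  (Z=2, U=0, Y=1, W=0, X=0, V=2) weight 1/462
  (Z=2, U=0, Y=1, W=0, X=1, V=2) weight 1/462
  (Z=2, U=0, Y=1, W=0, X=2, V=2) weight 1/616
  (Z=2, U=0, Y=1, W=1, X=0, V=2) weight 1/462
  (Z=2, U=0, Y=1, W=1, X=1, V=2) weight 1/462
  (Z=2, U=0, Y=1, W=1, X=2, V=2) weight 1/616
  (Z=2, U=0, Y=1, W=2, X=0, V=2) weight 1/462
  (Z=2, U=0, Y=1, W=2, X=1, V=2) weight 1/462
  (Z=2, U=1, Y=0, W=0, X=0, V=2) weight 2/693
  … 15 more
Group by Y:
  weight(Y=0) = 2/63
  weight(Y=1) = 1/42
Total weight = 2/63 + 1/42 = 1/18
P(Y=0 | obs) = 2/63 / 1/18 = 4/7
P(Y=1 | obs) = 1/42 / 1/18 = 3/7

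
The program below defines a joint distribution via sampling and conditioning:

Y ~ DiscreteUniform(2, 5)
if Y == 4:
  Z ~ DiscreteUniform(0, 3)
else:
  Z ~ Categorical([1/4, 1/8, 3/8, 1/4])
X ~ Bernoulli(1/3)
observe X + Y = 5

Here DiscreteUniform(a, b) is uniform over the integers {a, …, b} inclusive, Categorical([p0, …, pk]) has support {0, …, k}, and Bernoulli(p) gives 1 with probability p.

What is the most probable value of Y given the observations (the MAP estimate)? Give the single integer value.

Enumerate traces; 8 have nonzero weight after conditioning:
  (Y=4, Z=0, X=1) weight 1/48
  (Y=4, Z=1, X=1) weight 1/48
  (Y=4, Z=2, X=1) weight 1/48
  (Y=4, Z=3, X=1) weight 1/48
  (Y=5, Z=0, X=0) weight 1/24
  (Y=5, Z=1, X=0) weight 1/48
  (Y=5, Z=2, X=0) weight 1/16
  (Y=5, Z=3, X=0) weight 1/24
Group by Y:
  weight(Y=4) = 1/12
  weight(Y=5) = 1/6
Total weight = 1/12 + 1/6 = 1/4
P(Y=4 | obs) = 1/12 / 1/4 = 1/3
P(Y=5 | obs) = 1/6 / 1/4 = 2/3
argmax = 5

argmax_v P(Y = v | obs) = 5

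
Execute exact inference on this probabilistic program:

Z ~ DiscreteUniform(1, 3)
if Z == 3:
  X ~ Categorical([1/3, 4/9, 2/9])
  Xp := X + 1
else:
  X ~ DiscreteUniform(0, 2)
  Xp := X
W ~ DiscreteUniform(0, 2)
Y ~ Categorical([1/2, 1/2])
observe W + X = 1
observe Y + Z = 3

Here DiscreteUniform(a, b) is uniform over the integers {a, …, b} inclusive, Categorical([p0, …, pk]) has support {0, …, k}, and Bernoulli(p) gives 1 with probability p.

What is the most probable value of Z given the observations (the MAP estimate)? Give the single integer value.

argmax_v P(Z = v | obs) = 3

Enumerate traces; 4 have nonzero weight after conditioning:
  (Z=2, X=0, W=1, Y=1) weight 1/54
  (Z=2, X=1, W=0, Y=1) weight 1/54
  (Z=3, X=0, W=1, Y=0) weight 1/54
  (Z=3, X=1, W=0, Y=0) weight 2/81
Group by Z:
  weight(Z=2) = 1/27
  weight(Z=3) = 7/162
Total weight = 1/27 + 7/162 = 13/162
P(Z=2 | obs) = 1/27 / 13/162 = 6/13
P(Z=3 | obs) = 7/162 / 13/162 = 7/13
argmax = 3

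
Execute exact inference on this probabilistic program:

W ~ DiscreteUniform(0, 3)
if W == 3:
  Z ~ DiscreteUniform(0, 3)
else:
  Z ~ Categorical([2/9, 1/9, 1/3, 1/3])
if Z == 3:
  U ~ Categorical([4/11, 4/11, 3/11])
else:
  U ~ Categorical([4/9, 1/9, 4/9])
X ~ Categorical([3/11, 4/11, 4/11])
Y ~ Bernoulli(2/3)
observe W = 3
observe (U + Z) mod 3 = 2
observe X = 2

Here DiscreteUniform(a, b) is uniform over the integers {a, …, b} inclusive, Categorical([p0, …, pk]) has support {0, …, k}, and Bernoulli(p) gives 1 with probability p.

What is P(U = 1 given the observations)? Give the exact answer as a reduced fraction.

P(U = 1 | obs) = 11/126

Enumerate traces; 8 have nonzero weight after conditioning:
  (W=3, Z=0, U=2, X=2, Y=0) weight 1/297
  (W=3, Z=0, U=2, X=2, Y=1) weight 2/297
  (W=3, Z=1, U=1, X=2, Y=0) weight 1/1188
  (W=3, Z=1, U=1, X=2, Y=1) weight 1/594
  (W=3, Z=2, U=0, X=2, Y=0) weight 1/297
  (W=3, Z=2, U=0, X=2, Y=1) weight 2/297
  (W=3, Z=3, U=2, X=2, Y=0) weight 1/484
  (W=3, Z=3, U=2, X=2, Y=1) weight 1/242
Group by U:
  weight(U=0) = 1/99
  weight(U=1) = 1/396
  weight(U=2) = 71/4356
Total weight = 1/99 + 1/396 + 71/4356 = 7/242
P(U=0 | obs) = 1/99 / 7/242 = 22/63
P(U=1 | obs) = 1/396 / 7/242 = 11/126
P(U=2 | obs) = 71/4356 / 7/242 = 71/126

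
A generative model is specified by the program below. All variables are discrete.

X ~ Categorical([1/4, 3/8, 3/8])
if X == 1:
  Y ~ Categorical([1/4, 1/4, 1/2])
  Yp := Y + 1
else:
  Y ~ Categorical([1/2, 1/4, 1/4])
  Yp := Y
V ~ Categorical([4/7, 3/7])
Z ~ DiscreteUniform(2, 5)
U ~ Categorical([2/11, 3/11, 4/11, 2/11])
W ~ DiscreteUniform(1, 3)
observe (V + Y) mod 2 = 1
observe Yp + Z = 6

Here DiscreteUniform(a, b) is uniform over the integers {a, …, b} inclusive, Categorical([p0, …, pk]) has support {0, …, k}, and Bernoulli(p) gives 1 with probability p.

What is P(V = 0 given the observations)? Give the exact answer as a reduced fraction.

Enumerate traces; 84 have nonzero weight after conditioning:
  (X=0, Y=1, V=0, Z=5, U=0, W=1) weight 1/1848
  (X=0, Y=1, V=0, Z=5, U=0, W=2) weight 1/1848
  (X=0, Y=1, V=0, Z=5, U=0, W=3) weight 1/1848
  (X=0, Y=1, V=0, Z=5, U=1, W=1) weight 1/1232
  (X=0, Y=1, V=0, Z=5, U=1, W=2) weight 1/1232
  (X=0, Y=1, V=0, Z=5, U=1, W=3) weight 1/1232
  (X=0, Y=1, V=0, Z=5, U=2, W=1) weight 1/924
  (X=0, Y=1, V=0, Z=5, U=2, W=2) weight 1/924
  (X=0, Y=2, V=1, Z=4, U=0, W=1) weight 1/2464
  … 75 more
Group by V:
  weight(V=0) = 1/28
  weight(V=1) = 3/64
Total weight = 1/28 + 3/64 = 37/448
P(V=0 | obs) = 1/28 / 37/448 = 16/37
P(V=1 | obs) = 3/64 / 37/448 = 21/37

P(V = 0 | obs) = 16/37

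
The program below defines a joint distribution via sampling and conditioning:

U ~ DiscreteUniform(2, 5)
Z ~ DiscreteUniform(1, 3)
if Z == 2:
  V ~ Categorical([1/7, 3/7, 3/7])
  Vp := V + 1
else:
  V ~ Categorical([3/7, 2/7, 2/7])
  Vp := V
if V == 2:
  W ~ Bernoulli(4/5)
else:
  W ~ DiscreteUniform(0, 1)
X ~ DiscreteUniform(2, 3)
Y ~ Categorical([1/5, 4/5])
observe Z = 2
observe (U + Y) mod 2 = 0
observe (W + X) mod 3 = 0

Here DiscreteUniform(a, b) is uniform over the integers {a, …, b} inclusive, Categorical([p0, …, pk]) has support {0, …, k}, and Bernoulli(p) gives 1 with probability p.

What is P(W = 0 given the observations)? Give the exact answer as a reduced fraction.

Enumerate traces; 24 have nonzero weight after conditioning:
  (U=2, Z=2, V=0, W=0, X=3, Y=0) weight 1/1680
  (U=2, Z=2, V=0, W=1, X=2, Y=0) weight 1/1680
  (U=2, Z=2, V=1, W=0, X=3, Y=0) weight 1/560
  (U=2, Z=2, V=1, W=1, X=2, Y=0) weight 1/560
  (U=2, Z=2, V=2, W=0, X=3, Y=0) weight 1/1400
  (U=2, Z=2, V=2, W=1, X=2, Y=0) weight 1/350
  (U=3, Z=2, V=0, W=0, X=3, Y=1) weight 1/420
  (U=3, Z=2, V=0, W=1, X=2, Y=1) weight 1/420
  … 16 more
Group by W:
  weight(W=0) = 13/420
  weight(W=1) = 11/210
Total weight = 13/420 + 11/210 = 1/12
P(W=0 | obs) = 13/420 / 1/12 = 13/35
P(W=1 | obs) = 11/210 / 1/12 = 22/35

P(W = 0 | obs) = 13/35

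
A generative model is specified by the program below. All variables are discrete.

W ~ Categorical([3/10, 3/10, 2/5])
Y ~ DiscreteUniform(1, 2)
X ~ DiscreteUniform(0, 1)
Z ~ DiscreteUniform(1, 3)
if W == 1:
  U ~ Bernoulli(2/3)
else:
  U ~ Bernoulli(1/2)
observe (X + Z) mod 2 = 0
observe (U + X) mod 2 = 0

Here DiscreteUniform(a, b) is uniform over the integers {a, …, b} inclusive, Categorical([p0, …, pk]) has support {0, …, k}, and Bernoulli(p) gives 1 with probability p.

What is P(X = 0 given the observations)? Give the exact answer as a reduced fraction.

Enumerate traces; 18 have nonzero weight after conditioning:
  (W=0, Y=1, X=0, Z=2, U=0) weight 1/80
  (W=0, Y=1, X=1, Z=1, U=1) weight 1/80
  (W=0, Y=1, X=1, Z=3, U=1) weight 1/80
  (W=0, Y=2, X=0, Z=2, U=0) weight 1/80
  (W=0, Y=2, X=1, Z=1, U=1) weight 1/80
  (W=0, Y=2, X=1, Z=3, U=1) weight 1/80
  (W=1, Y=1, X=0, Z=2, U=0) weight 1/120
  (W=1, Y=1, X=1, Z=1, U=1) weight 1/60
  … 10 more
Group by X:
  weight(X=0) = 3/40
  weight(X=1) = 11/60
Total weight = 3/40 + 11/60 = 31/120
P(X=0 | obs) = 3/40 / 31/120 = 9/31
P(X=1 | obs) = 11/60 / 31/120 = 22/31

P(X = 0 | obs) = 9/31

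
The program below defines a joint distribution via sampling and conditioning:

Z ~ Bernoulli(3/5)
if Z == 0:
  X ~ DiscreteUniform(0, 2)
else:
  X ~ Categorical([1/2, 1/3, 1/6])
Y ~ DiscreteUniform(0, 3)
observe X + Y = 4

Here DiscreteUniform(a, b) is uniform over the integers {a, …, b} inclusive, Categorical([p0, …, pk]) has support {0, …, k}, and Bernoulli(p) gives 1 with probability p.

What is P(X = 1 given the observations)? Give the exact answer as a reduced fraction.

P(X = 1 | obs) = 10/17

Enumerate traces; 4 have nonzero weight after conditioning:
  (Z=0, X=1, Y=3) weight 1/30
  (Z=0, X=2, Y=2) weight 1/30
  (Z=1, X=1, Y=3) weight 1/20
  (Z=1, X=2, Y=2) weight 1/40
Group by X:
  weight(X=1) = 1/12
  weight(X=2) = 7/120
Total weight = 1/12 + 7/120 = 17/120
P(X=1 | obs) = 1/12 / 17/120 = 10/17
P(X=2 | obs) = 7/120 / 17/120 = 7/17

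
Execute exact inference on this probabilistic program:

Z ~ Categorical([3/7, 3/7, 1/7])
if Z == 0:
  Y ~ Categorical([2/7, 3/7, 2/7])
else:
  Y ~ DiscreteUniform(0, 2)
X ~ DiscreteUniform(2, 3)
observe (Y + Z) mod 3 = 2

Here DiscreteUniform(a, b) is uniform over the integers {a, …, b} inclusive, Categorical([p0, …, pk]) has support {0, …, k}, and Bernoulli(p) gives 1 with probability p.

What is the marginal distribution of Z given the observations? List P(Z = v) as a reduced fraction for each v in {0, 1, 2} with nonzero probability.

P(Z=0) = 9/23, P(Z=1) = 21/46, P(Z=2) = 7/46

Enumerate traces; 6 have nonzero weight after conditioning:
  (Z=0, Y=2, X=2) weight 3/49
  (Z=0, Y=2, X=3) weight 3/49
  (Z=1, Y=1, X=2) weight 1/14
  (Z=1, Y=1, X=3) weight 1/14
  (Z=2, Y=0, X=2) weight 1/42
  (Z=2, Y=0, X=3) weight 1/42
Group by Z:
  weight(Z=0) = 6/49
  weight(Z=1) = 1/7
  weight(Z=2) = 1/21
Total weight = 6/49 + 1/7 + 1/21 = 46/147
P(Z=0 | obs) = 6/49 / 46/147 = 9/23
P(Z=1 | obs) = 1/7 / 46/147 = 21/46
P(Z=2 | obs) = 1/21 / 46/147 = 7/46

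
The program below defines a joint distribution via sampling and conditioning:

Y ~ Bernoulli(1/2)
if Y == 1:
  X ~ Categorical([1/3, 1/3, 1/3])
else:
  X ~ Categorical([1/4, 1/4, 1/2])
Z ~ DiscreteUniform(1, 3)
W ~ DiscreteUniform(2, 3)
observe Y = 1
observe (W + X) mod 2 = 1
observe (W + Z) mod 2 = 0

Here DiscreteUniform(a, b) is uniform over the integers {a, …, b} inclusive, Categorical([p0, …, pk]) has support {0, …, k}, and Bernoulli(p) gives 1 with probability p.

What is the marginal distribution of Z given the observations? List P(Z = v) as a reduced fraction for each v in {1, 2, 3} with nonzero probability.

P(Z=1) = 2/5, P(Z=2) = 1/5, P(Z=3) = 2/5

Enumerate traces; 5 have nonzero weight after conditioning:
  (Y=1, X=0, Z=1, W=3) weight 1/36
  (Y=1, X=0, Z=3, W=3) weight 1/36
  (Y=1, X=1, Z=2, W=2) weight 1/36
  (Y=1, X=2, Z=1, W=3) weight 1/36
  (Y=1, X=2, Z=3, W=3) weight 1/36
Group by Z:
  weight(Z=1) = 1/18
  weight(Z=2) = 1/36
  weight(Z=3) = 1/18
Total weight = 1/18 + 1/36 + 1/18 = 5/36
P(Z=1 | obs) = 1/18 / 5/36 = 2/5
P(Z=2 | obs) = 1/36 / 5/36 = 1/5
P(Z=3 | obs) = 1/18 / 5/36 = 2/5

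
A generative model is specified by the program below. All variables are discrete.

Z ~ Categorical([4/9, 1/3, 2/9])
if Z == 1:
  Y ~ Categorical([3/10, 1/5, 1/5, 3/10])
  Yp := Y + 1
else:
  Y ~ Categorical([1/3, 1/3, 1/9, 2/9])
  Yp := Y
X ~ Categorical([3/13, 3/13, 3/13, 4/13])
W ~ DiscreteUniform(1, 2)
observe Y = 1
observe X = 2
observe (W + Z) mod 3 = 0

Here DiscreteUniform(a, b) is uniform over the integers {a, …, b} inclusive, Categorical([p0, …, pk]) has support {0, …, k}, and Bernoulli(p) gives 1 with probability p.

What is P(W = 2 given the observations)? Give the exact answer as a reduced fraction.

P(W = 2 | obs) = 9/19

Enumerate traces; 2 have nonzero weight after conditioning:
  (Z=1, Y=1, X=2, W=2) weight 1/130
  (Z=2, Y=1, X=2, W=1) weight 1/117
Group by W:
  weight(W=1) = 1/117
  weight(W=2) = 1/130
Total weight = 1/117 + 1/130 = 19/1170
P(W=1 | obs) = 1/117 / 19/1170 = 10/19
P(W=2 | obs) = 1/130 / 19/1170 = 9/19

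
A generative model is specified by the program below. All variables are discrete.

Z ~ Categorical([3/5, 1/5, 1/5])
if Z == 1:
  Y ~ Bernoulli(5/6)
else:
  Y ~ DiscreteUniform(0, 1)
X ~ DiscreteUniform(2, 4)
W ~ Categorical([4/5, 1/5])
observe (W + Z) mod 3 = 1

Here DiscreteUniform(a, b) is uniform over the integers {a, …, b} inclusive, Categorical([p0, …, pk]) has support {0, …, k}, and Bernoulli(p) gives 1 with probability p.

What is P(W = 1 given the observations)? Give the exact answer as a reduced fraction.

Enumerate traces; 12 have nonzero weight after conditioning:
  (Z=0, Y=0, X=2, W=1) weight 1/50
  (Z=0, Y=0, X=3, W=1) weight 1/50
  (Z=0, Y=0, X=4, W=1) weight 1/50
  (Z=0, Y=1, X=2, W=1) weight 1/50
  (Z=0, Y=1, X=3, W=1) weight 1/50
  (Z=0, Y=1, X=4, W=1) weight 1/50
  (Z=1, Y=0, X=2, W=0) weight 2/225
  (Z=1, Y=0, X=3, W=0) weight 2/225
  … 4 more
Group by W:
  weight(W=0) = 4/25
  weight(W=1) = 3/25
Total weight = 4/25 + 3/25 = 7/25
P(W=0 | obs) = 4/25 / 7/25 = 4/7
P(W=1 | obs) = 3/25 / 7/25 = 3/7

P(W = 1 | obs) = 3/7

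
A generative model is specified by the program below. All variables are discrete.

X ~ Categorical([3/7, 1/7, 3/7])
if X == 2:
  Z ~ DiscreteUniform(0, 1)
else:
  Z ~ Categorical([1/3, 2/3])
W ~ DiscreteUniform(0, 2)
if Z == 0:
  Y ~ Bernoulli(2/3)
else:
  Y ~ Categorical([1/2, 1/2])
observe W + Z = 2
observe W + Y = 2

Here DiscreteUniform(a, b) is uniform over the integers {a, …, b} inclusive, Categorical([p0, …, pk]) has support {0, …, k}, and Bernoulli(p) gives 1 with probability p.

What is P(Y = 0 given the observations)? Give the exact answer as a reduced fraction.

Enumerate traces; 6 have nonzero weight after conditioning:
  (X=0, Z=0, W=2, Y=0) weight 1/63
  (X=0, Z=1, W=1, Y=1) weight 1/21
  (X=1, Z=0, W=2, Y=0) weight 1/189
  (X=1, Z=1, W=1, Y=1) weight 1/63
  (X=2, Z=0, W=2, Y=0) weight 1/42
  (X=2, Z=1, W=1, Y=1) weight 1/28
Group by Y:
  weight(Y=0) = 17/378
  weight(Y=1) = 25/252
Total weight = 17/378 + 25/252 = 109/756
P(Y=0 | obs) = 17/378 / 109/756 = 34/109
P(Y=1 | obs) = 25/252 / 109/756 = 75/109

P(Y = 0 | obs) = 34/109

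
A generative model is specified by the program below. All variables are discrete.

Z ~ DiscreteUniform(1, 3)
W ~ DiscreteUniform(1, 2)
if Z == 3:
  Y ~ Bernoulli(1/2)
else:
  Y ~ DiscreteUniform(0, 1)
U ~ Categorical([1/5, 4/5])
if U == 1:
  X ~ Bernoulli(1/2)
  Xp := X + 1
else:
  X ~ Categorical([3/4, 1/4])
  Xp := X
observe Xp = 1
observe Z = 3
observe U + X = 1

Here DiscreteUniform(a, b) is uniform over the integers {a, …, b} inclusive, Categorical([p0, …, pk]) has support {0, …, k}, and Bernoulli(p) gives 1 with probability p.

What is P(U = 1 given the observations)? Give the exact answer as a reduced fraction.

Enumerate traces; 8 have nonzero weight after conditioning:
  (Z=3, W=1, Y=0, U=0, X=1) weight 1/240
  (Z=3, W=1, Y=0, U=1, X=0) weight 1/30
  (Z=3, W=1, Y=1, U=0, X=1) weight 1/240
  (Z=3, W=1, Y=1, U=1, X=0) weight 1/30
  (Z=3, W=2, Y=0, U=0, X=1) weight 1/240
  (Z=3, W=2, Y=0, U=1, X=0) weight 1/30
  (Z=3, W=2, Y=1, U=0, X=1) weight 1/240
  (Z=3, W=2, Y=1, U=1, X=0) weight 1/30
Group by U:
  weight(U=0) = 1/60
  weight(U=1) = 2/15
Total weight = 1/60 + 2/15 = 3/20
P(U=0 | obs) = 1/60 / 3/20 = 1/9
P(U=1 | obs) = 2/15 / 3/20 = 8/9

P(U = 1 | obs) = 8/9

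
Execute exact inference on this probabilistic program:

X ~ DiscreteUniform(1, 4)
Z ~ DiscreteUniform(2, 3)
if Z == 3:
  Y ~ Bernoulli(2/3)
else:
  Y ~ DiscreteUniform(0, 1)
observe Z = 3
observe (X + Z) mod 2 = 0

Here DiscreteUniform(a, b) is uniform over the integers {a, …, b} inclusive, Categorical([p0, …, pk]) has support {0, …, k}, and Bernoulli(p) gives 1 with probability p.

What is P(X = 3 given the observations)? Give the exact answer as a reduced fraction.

P(X = 3 | obs) = 1/2

Enumerate traces; 4 have nonzero weight after conditioning:
  (X=1, Z=3, Y=0) weight 1/24
  (X=1, Z=3, Y=1) weight 1/12
  (X=3, Z=3, Y=0) weight 1/24
  (X=3, Z=3, Y=1) weight 1/12
Group by X:
  weight(X=1) = 1/8
  weight(X=3) = 1/8
Total weight = 1/8 + 1/8 = 1/4
P(X=1 | obs) = 1/8 / 1/4 = 1/2
P(X=3 | obs) = 1/8 / 1/4 = 1/2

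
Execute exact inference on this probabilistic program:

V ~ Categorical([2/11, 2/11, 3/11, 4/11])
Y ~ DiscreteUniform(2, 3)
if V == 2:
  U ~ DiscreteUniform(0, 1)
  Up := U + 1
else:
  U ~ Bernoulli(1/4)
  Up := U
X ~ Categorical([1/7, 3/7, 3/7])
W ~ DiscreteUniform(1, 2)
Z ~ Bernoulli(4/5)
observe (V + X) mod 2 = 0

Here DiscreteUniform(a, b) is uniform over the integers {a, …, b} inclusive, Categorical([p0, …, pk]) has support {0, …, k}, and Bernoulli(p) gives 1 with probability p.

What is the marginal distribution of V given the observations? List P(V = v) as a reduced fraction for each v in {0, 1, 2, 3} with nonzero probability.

P(V=0) = 4/19, P(V=1) = 3/19, P(V=2) = 6/19, P(V=3) = 6/19

Enumerate traces; 96 have nonzero weight after conditioning:
  (V=0, Y=2, U=0, X=0, W=1, Z=0) weight 3/3080
  (V=0, Y=2, U=0, X=0, W=1, Z=1) weight 3/770
  (V=0, Y=2, U=0, X=0, W=2, Z=0) weight 3/3080
  (V=0, Y=2, U=0, X=0, W=2, Z=1) weight 3/770
  (V=0, Y=2, U=0, X=2, W=1, Z=0) weight 9/3080
  (V=0, Y=2, U=0, X=2, W=1, Z=1) weight 9/770
  (V=0, Y=2, U=0, X=2, W=2, Z=0) weight 9/3080
  (V=0, Y=2, U=0, X=2, W=2, Z=1) weight 9/770
  (V=1, Y=2, U=0, X=1, W=1, Z=0) weight 9/3080
  (V=2, Y=2, U=0, X=0, W=1, Z=0) weight 3/3080
  … 86 more
Group by V:
  weight(V=0) = 8/77
  weight(V=1) = 6/77
  weight(V=2) = 12/77
  weight(V=3) = 12/77
Total weight = 8/77 + 6/77 + 12/77 + 12/77 = 38/77
P(V=0 | obs) = 8/77 / 38/77 = 4/19
P(V=1 | obs) = 6/77 / 38/77 = 3/19
P(V=2 | obs) = 12/77 / 38/77 = 6/19
P(V=3 | obs) = 12/77 / 38/77 = 6/19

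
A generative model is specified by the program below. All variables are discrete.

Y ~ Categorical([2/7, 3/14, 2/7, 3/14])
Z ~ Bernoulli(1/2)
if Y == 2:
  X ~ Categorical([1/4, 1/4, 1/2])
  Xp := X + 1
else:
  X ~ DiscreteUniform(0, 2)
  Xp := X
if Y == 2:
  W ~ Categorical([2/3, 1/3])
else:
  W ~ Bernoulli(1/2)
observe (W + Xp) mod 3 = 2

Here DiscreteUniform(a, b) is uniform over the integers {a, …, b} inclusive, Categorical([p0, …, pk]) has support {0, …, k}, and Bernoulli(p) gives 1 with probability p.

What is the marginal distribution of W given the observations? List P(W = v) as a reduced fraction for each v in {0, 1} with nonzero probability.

Enumerate traces; 16 have nonzero weight after conditioning:
  (Y=0, Z=0, X=1, W=1) weight 1/42
  (Y=0, Z=0, X=2, W=0) weight 1/42
  (Y=0, Z=1, X=1, W=1) weight 1/42
  (Y=0, Z=1, X=2, W=0) weight 1/42
  (Y=1, Z=0, X=1, W=1) weight 1/56
  (Y=1, Z=0, X=2, W=0) weight 1/56
  (Y=1, Z=1, X=1, W=1) weight 1/56
  (Y=1, Z=1, X=2, W=0) weight 1/56
  … 8 more
Group by W:
  weight(W=0) = 1/6
  weight(W=1) = 1/7
Total weight = 1/6 + 1/7 = 13/42
P(W=0 | obs) = 1/6 / 13/42 = 7/13
P(W=1 | obs) = 1/7 / 13/42 = 6/13

P(W=0) = 7/13, P(W=1) = 6/13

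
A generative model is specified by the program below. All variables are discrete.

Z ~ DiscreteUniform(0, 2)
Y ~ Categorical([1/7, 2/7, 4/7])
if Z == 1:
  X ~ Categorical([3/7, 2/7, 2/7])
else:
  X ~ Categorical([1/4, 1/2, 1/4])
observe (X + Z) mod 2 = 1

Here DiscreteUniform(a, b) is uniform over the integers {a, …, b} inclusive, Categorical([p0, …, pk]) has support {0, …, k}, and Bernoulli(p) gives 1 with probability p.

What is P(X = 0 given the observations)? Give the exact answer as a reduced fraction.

P(X = 0 | obs) = 1/4

Enumerate traces; 12 have nonzero weight after conditioning:
  (Z=0, Y=0, X=1) weight 1/42
  (Z=0, Y=1, X=1) weight 1/21
  (Z=0, Y=2, X=1) weight 2/21
  (Z=1, Y=0, X=0) weight 1/49
  (Z=1, Y=0, X=2) weight 2/147
  (Z=1, Y=1, X=0) weight 2/49
  (Z=1, Y=1, X=2) weight 4/147
  (Z=1, Y=2, X=0) weight 4/49
  … 4 more
Group by X:
  weight(X=0) = 1/7
  weight(X=1) = 1/3
  weight(X=2) = 2/21
Total weight = 1/7 + 1/3 + 2/21 = 4/7
P(X=0 | obs) = 1/7 / 4/7 = 1/4
P(X=1 | obs) = 1/3 / 4/7 = 7/12
P(X=2 | obs) = 2/21 / 4/7 = 1/6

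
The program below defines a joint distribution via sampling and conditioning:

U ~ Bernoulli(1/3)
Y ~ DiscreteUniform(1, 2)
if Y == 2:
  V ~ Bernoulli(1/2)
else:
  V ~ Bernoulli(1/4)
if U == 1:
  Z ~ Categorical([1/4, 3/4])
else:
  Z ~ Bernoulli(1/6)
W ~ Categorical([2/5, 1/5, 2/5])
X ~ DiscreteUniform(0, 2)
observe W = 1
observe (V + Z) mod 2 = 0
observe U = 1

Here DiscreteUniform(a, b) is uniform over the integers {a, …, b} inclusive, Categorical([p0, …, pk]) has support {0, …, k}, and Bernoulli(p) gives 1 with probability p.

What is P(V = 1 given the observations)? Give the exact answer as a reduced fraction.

P(V = 1 | obs) = 9/14

Enumerate traces; 12 have nonzero weight after conditioning:
  (U=1, Y=1, V=0, Z=0, W=1, X=0) weight 1/480
  (U=1, Y=1, V=0, Z=0, W=1, X=1) weight 1/480
  (U=1, Y=1, V=0, Z=0, W=1, X=2) weight 1/480
  (U=1, Y=1, V=1, Z=1, W=1, X=0) weight 1/480
  (U=1, Y=1, V=1, Z=1, W=1, X=1) weight 1/480
  (U=1, Y=1, V=1, Z=1, W=1, X=2) weight 1/480
  (U=1, Y=2, V=0, Z=0, W=1, X=0) weight 1/720
  (U=1, Y=2, V=0, Z=0, W=1, X=1) weight 1/720
  … 4 more
Group by V:
  weight(V=0) = 1/96
  weight(V=1) = 3/160
Total weight = 1/96 + 3/160 = 7/240
P(V=0 | obs) = 1/96 / 7/240 = 5/14
P(V=1 | obs) = 3/160 / 7/240 = 9/14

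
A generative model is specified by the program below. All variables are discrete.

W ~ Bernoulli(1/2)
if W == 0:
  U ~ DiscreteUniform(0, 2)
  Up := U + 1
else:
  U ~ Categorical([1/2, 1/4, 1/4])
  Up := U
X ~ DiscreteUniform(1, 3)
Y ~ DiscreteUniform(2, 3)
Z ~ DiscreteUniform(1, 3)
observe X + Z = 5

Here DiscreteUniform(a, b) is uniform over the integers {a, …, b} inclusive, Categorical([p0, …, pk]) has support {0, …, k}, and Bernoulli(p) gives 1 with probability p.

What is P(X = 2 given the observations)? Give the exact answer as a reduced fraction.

P(X = 2 | obs) = 1/2

Enumerate traces; 24 have nonzero weight after conditioning:
  (W=0, U=0, X=2, Y=2, Z=3) weight 1/108
  (W=0, U=0, X=2, Y=3, Z=3) weight 1/108
  (W=0, U=0, X=3, Y=2, Z=2) weight 1/108
  (W=0, U=0, X=3, Y=3, Z=2) weight 1/108
  (W=0, U=1, X=2, Y=2, Z=3) weight 1/108
  (W=0, U=1, X=2, Y=3, Z=3) weight 1/108
  (W=0, U=1, X=3, Y=2, Z=2) weight 1/108
  (W=0, U=1, X=3, Y=3, Z=2) weight 1/108
  … 16 more
Group by X:
  weight(X=2) = 1/9
  weight(X=3) = 1/9
Total weight = 1/9 + 1/9 = 2/9
P(X=2 | obs) = 1/9 / 2/9 = 1/2
P(X=3 | obs) = 1/9 / 2/9 = 1/2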